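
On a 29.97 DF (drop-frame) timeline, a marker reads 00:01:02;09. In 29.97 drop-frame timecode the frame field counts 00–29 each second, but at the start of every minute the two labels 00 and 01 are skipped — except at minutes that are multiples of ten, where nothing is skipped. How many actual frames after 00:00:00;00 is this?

1867

Complete 10-minute blocks: 0, each 17982 frames → 0.
Remaining 1 whole minute in the current block: 1800 + 0 × 1798 = 1800 frames.
Within the current minute: 2 × 30 + 9 − 2 = 67 (labels ;00/;01 skipped at this minute). Total = 0 + 1800 + 67 = 1867.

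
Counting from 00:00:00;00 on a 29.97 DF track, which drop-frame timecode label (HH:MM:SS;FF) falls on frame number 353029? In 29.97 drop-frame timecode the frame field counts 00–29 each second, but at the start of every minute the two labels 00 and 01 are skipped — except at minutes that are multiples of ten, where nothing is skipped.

03:16:19;13

Each 10-minute DF block holds 10 × 60 × 30 − 9 × 2 = 17982 frames. 353029 ÷ 17982 → 19 full blocks, remainder 11371.
Within the partial block the first minute is 1800 frames and each further minute 1798, so 6 further minute boundaries passed. Total skipped labels = 18 × 19 + 2 × 6 = 354.
Non-drop label index = 353029 + 354 = 353383; at 30 labels/s that is 03:16:19:13, i.e. DF 03:16:19;13.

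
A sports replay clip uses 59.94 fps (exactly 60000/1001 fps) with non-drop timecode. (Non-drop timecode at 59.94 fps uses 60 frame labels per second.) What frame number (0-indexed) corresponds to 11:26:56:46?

frame 2473006

Total seconds to the label: (11 × 3600 + 26 × 60 + 56) = 41216.
Frame index = 41216 × 60 + 46 = 2473006.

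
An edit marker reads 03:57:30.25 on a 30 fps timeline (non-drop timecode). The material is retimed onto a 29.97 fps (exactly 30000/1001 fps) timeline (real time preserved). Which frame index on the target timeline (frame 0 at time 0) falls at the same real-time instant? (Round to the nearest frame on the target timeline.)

frame 427098

Source frame index: (3×3600 + 57×60 + 30) × 30 + 25 = 427525.
Real time: 427525 / (30) = 85505/6 s.
Target frame: (85505/6) × (30000/1001) = 61075000/143 ≈ 427097.902 → 427098.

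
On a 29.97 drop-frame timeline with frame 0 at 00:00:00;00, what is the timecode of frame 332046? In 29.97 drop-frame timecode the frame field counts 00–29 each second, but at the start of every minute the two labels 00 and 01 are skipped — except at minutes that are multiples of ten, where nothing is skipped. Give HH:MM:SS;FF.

Ten DF minutes hold 17982 frames, so frame 332046 lies in block 18 (frames 323676–341657) with 8370 frames into that block.
The block's first minute is 1800 frames and the rest 1798 each; 8370 frames reaches minute 4, so 18 × 18 + 4 × 2 = 332 labels have been skipped so far.
Adding those back, label number 332046 + 332 = 332378 at 30 labels/s is 11079 s + 8 f = 3 h 4 min 39 s frame 8, i.e. 03:04:39;08.

03:04:39;08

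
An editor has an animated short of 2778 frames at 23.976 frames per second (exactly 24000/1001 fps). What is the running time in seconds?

Running time = 2778 / (24000/1001) = 115.86575 s.

115.86575 seconds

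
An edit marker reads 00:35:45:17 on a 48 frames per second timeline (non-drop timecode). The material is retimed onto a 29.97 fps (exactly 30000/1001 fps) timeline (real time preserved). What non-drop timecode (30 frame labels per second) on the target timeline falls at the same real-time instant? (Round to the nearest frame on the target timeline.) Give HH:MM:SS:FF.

00:35:43:06

Source frame index: (0×3600 + 35×60 + 45) × 48 + 17 = 102977.
Real time: 102977 / (48) = 102977/48 s.
Target frame: (102977/48) × (30000/1001) = 9194375/143 ≈ 64296.329 → 64296.
At 30 labels/s: frame 64296 → 00:35:43:06.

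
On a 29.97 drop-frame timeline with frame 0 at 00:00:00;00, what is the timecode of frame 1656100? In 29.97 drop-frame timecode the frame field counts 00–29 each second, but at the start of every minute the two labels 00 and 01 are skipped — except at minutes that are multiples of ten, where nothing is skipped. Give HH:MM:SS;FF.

Ten DF minutes hold 17982 frames, so frame 1656100 lies in block 92 (frames 1654344–1672325) with 1756 frames into that block.
The block's first minute is 1800 frames and the rest 1798 each; 1756 frames reaches minute 0, so 92 × 18 + 0 × 2 = 1656 labels have been skipped so far.
Adding those back, label number 1656100 + 1656 = 1657756 at 30 labels/s is 55258 s + 16 f = 15 h 20 min 58 s frame 16, i.e. 15:20:58;16.

15:20:58;16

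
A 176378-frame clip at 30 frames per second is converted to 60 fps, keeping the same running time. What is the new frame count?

Target frames = source frames × (target rate / source rate) = 176378 × (60)/(30) = 176378 × 2 = 352756.

352756 frames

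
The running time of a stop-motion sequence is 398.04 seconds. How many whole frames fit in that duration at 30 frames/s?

11941 frames

Frames = 398.04 × 30 = 59706/5 ≈ 11941.2000.
Complete frames: 11941.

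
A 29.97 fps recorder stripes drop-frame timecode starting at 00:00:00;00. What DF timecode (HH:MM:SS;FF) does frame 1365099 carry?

12:39:08;27

Each 10-minute DF block holds 10 × 60 × 30 − 9 × 2 = 17982 frames. 1365099 ÷ 17982 → 75 full blocks, remainder 16449.
Within the partial block the first minute is 1800 frames and each further minute 1798, so 9 further minute boundaries passed. Total skipped labels = 18 × 75 + 2 × 9 = 1368.
Non-drop label index = 1365099 + 1368 = 1366467; at 30 labels/s that is 12:39:08:27, i.e. DF 12:39:08;27.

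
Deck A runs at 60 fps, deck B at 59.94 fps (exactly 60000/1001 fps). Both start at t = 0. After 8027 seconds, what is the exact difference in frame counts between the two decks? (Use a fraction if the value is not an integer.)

481620/1001 frames

A emits 60 × 8027 = 481620 frames; B emits 60000/1001 × 8027 = 481620000/1001.
Difference = 481620/1001 frames (≈ 481.1389); B is behind A.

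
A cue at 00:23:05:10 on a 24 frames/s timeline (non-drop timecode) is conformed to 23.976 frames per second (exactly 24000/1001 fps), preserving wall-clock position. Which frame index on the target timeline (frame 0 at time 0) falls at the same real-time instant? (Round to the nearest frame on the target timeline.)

Source frame index: (0×3600 + 23×60 + 5) × 24 + 10 = 33250.
Real time: 33250 / (24) = 16625/12 s.
Target frame: (16625/12) × (24000/1001) = 4750000/143 ≈ 33216.783 → 33217.

frame 33217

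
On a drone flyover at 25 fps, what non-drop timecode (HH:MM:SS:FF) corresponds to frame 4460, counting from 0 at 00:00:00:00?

00:02:58:10

4460 ÷ 25 = 178 full seconds, remainder 10 frames.
178 s = 0 h 2 min 58 s.
Timecode: 00:02:58:10.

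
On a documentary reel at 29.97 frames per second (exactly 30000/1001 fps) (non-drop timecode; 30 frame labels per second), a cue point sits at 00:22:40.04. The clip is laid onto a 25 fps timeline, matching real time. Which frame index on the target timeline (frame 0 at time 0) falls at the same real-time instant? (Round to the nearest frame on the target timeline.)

Source frame index: (0×3600 + 22×60 + 40) × 30 + 4 = 40804.
Real time: 40804 / (30000/1001) = 10211201/7500 s.
Target frame: (10211201/7500) × (25) = 10211201/300 ≈ 34037.337 → 34037.

frame 34037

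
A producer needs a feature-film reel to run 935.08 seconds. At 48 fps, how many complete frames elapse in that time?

Frames = 935.08 × 48 = 1122096/25 ≈ 44883.8400.
Complete frames: 44883.

44883 frames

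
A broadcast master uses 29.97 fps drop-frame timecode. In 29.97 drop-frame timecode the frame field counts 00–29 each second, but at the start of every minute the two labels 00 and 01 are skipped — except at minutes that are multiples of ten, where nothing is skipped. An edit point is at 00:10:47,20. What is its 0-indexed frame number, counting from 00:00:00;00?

19412

Complete 10-minute blocks: 1, each 17982 frames → 17982.
Remaining 0 whole minutes in the current block: 0 frames.
Within the current minute: 47 × 30 + 20 = 1430. Total = 17982 + 0 + 1430 = 19412.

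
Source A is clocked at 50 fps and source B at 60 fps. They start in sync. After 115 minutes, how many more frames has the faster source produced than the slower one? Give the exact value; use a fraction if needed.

69000 frames

115 min = 6900 s.
A emits 50 × 6900 = 345000 frames; B emits 60 × 6900 = 414000.
Difference = 69000 frames; B is ahead of A.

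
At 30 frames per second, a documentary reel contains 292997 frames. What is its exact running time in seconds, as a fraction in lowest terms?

292997/30 seconds

Running time = 292997 ÷ (30) = 292997 × 1/30 = 292997/30 s.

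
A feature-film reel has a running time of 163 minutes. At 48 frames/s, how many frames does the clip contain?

469440 frames

163 min = 9780 s.
Frames = 9780 × 48 = 469440.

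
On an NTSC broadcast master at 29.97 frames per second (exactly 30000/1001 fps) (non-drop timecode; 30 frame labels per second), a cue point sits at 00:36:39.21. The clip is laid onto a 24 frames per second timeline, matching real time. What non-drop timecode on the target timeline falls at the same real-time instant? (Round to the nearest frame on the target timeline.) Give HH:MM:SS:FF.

00:36:41:22

Source frame index: (0×3600 + 36×60 + 39) × 30 + 21 = 65991.
Real time: 65991 / (30000/1001) = 22018997/10000 s.
Target frame: (22018997/10000) × (24) = 66056991/1250 ≈ 52845.593 → 52846.
At 24 labels/s: frame 52846 → 00:36:41:22.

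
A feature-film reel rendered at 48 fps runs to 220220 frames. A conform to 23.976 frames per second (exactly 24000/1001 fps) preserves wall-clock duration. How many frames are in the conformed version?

Target frames = source frames × (target rate / source rate) = 220220 × (24000/1001)/(48) = 220220 × 500/1001 = 110000.

110000 frames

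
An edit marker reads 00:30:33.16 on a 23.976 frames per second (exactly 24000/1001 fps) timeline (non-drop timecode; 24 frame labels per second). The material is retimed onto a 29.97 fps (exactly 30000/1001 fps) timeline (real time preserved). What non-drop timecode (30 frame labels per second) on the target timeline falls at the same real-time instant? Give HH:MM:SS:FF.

Source frame index: (0×3600 + 30×60 + 33) × 24 + 16 = 44008.
Real time: 44008 / (24000/1001) = 5506501/3000 s.
Target frame: (5506501/3000) × (30000/1001) = 55010.
At 30 labels/s: frame 55010 → 00:30:33:20.

00:30:33:20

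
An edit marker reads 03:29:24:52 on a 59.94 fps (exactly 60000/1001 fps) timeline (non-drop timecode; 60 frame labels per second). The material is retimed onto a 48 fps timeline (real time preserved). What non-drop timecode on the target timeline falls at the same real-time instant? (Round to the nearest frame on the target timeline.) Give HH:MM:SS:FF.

Source frame index: (3×3600 + 29×60 + 24) × 60 + 52 = 753892.
Real time: 753892 / (60000/1001) = 188661473/15000 s.
Target frame: (188661473/15000) × (48) = 377322946/625 ≈ 603716.714 → 603717.
At 48 labels/s: frame 603717 → 03:29:37:21.

03:29:37:21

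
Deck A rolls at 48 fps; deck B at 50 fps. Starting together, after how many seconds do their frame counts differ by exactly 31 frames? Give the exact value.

The gap grows by |50 − 48| = 2 frames per second.
Time for a 31-frame gap: 31 ÷ (2) = 15.5 s.

15.5 seconds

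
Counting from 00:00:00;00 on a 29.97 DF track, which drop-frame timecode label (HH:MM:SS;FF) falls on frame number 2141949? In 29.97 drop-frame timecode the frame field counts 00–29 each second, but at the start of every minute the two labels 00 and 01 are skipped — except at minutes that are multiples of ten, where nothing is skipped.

19:51:09;23

Ten DF minutes hold 17982 frames, so frame 2141949 lies in block 119 (frames 2139858–2157839) with 2091 frames into that block.
The block's first minute is 1800 frames and the rest 1798 each; 2091 frames reaches minute 1, so 119 × 18 + 1 × 2 = 2144 labels have been skipped so far.
Adding those back, label number 2141949 + 2144 = 2144093 at 30 labels/s is 71469 s + 23 f = 19 h 51 min 9 s frame 23, i.e. 19:51:09;23.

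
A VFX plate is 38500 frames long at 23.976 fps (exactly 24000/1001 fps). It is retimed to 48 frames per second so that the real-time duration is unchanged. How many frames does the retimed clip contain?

77077 frames

Target frames = source frames × (target rate / source rate) = 38500 × (48)/(24000/1001) = 38500 × 1001/500 = 77077.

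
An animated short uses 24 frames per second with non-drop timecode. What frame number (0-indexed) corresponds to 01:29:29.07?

Total seconds to the label: (1 × 3600 + 29 × 60 + 29) = 5369.
Frame index = 5369 × 24 + 7 = 128863.

frame 128863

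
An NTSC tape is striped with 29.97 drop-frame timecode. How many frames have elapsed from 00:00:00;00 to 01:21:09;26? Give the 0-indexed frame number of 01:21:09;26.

As if non-drop at 30 labels/s: (1 × 3600 + 21 × 60 + 9) × 30 + 26 = 146096.
Minute boundaries passed: 81; those not divisible by 10: 81 − 8 = 73; dropped labels = 2 × 73 = 146.
Actual frame index = 146096 − 146 = 145950.

145950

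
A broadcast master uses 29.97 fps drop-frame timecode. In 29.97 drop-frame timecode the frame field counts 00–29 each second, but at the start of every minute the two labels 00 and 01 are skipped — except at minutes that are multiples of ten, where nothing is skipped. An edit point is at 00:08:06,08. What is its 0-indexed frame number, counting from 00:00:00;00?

14572

As if non-drop at 30 labels/s: (0 × 3600 + 8 × 60 + 6) × 30 + 8 = 14588.
Minute boundaries passed: 8; those not divisible by 10: 8 − 0 = 8; dropped labels = 2 × 8 = 16.
Actual frame index = 14588 − 16 = 14572.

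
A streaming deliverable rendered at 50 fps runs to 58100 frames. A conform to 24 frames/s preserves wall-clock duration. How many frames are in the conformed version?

27888 frames

Target frames = source frames × (target rate / source rate) = 58100 × (24)/(50) = 58100 × 12/25 = 27888.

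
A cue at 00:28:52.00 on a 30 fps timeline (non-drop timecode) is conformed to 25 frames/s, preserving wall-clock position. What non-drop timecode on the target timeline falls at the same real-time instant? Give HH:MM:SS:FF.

00:28:52:00

Source frame index: (0×3600 + 28×60 + 52) × 30 + 0 = 51960.
Real time: 51960 / (30) = 1732 s.
Target frame: (1732) × (25) = 43300.
At 25 labels/s: frame 43300 → 00:28:52:00.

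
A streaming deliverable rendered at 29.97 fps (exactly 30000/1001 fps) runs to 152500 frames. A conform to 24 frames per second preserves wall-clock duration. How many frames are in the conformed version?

Target frames = source frames × (target rate / source rate) = 152500 × (24)/(30000/1001) = 152500 × 1001/1250 = 122122.

122122 frames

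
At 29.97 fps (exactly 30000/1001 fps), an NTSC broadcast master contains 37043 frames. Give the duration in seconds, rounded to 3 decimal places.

1236.001 seconds

Running time = 37043 × 1001/30000 = 37080043/30000 s ≈ 1236.001 s.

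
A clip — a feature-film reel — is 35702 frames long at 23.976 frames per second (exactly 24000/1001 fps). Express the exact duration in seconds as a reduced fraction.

Running time = 35702 ÷ (24000/1001) = 35702 × 1001/24000 = 17868851/12000 s.

17868851/12000 seconds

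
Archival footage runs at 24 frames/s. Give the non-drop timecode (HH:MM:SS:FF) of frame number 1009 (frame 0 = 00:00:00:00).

1009 ÷ 24 = 42 full seconds, remainder 1 frame.
42 s = 0 h 0 min 42 s.
Timecode: 00:00:42:01.

00:00:42:01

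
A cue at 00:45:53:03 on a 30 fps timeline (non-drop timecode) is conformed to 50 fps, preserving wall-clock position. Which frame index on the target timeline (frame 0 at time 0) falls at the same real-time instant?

Source frame index: (0×3600 + 45×60 + 53) × 30 + 3 = 82593.
Real time: 82593 / (30) = 27531/10 s.
Target frame: (27531/10) × (50) = 137655.

frame 137655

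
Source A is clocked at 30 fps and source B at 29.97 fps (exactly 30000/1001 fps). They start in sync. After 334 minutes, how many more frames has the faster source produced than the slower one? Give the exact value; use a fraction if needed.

334 min = 20040 s.
A emits 30 × 20040 = 601200 frames; B emits 30000/1001 × 20040 = 601200000/1001.
Difference = 601200/1001 frames (≈ 600.5994); B is behind A.

601200/1001 frames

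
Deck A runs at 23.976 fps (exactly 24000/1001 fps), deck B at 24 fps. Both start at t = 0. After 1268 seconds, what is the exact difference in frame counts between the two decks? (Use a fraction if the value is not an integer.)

A emits 24000/1001 × 1268 = 30432000/1001 frames; B emits 24 × 1268 = 30432.
Difference = 30432/1001 frames (≈ 30.4016); B is ahead of A.

30432/1001 frames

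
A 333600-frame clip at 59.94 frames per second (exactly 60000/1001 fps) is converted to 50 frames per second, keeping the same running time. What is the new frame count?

Target frames = source frames × (target rate / source rate) = 333600 × (50)/(60000/1001) = 333600 × 1001/1200 = 278278.

278278 frames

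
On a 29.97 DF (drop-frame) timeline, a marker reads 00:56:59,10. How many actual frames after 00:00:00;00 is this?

As if non-drop at 30 labels/s: (0 × 3600 + 56 × 60 + 59) × 30 + 10 = 102580.
Minute boundaries passed: 56; those not divisible by 10: 56 − 5 = 51; dropped labels = 2 × 51 = 102.
Actual frame index = 102580 − 102 = 102478.

102478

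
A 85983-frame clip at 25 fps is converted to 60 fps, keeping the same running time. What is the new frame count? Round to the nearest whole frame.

206359 frames

Frames at target rate = 85983 × (60) / (25) = 1031796/5 ≈ 206359.200.
Nearest whole frame: 206359.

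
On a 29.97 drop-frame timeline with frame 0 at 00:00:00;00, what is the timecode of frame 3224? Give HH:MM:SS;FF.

Ten DF minutes hold 17982 frames, so frame 3224 lies in block 0 (frames 0–17981) with 3224 frames into that block.
The block's first minute is 1800 frames and the rest 1798 each; 3224 frames reaches minute 1, so 0 × 18 + 1 × 2 = 2 labels have been skipped so far.
Adding those back, label number 3224 + 2 = 3226 at 30 labels/s is 107 s + 16 f = 0 h 1 min 47 s frame 16, i.e. 00:01:47;16.

00:01:47;16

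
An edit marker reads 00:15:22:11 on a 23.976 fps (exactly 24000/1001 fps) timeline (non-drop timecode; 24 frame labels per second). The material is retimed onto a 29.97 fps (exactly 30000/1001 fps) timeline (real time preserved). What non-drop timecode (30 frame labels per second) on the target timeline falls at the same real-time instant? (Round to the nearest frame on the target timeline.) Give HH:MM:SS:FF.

00:15:22:14

Source frame index: (0×3600 + 15×60 + 22) × 24 + 11 = 22139.
Real time: 22139 / (24000/1001) = 22161139/24000 s.
Target frame: (22161139/24000) × (30000/1001) = 110695/4 ≈ 27673.750 → 27674.
At 30 labels/s: frame 27674 → 00:15:22:14.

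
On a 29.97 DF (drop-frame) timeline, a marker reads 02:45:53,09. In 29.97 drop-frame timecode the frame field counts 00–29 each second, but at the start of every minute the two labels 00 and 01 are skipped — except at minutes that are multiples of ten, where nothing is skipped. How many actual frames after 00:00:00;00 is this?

As if non-drop at 30 labels/s: (2 × 3600 + 45 × 60 + 53) × 30 + 9 = 298599.
Minute boundaries passed: 165; those not divisible by 10: 165 − 16 = 149; dropped labels = 2 × 149 = 298.
Actual frame index = 298599 − 298 = 298301.

298301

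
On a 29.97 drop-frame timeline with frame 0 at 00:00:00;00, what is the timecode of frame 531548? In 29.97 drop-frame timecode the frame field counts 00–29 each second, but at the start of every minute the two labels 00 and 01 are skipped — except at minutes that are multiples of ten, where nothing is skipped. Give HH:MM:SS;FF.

Each 10-minute DF block holds 10 × 60 × 30 − 9 × 2 = 17982 frames. 531548 ÷ 17982 → 29 full blocks, remainder 10070.
Within the partial block the first minute is 1800 frames and each further minute 1798, so 5 further minute boundaries passed. Total skipped labels = 18 × 29 + 2 × 5 = 532.
Non-drop label index = 531548 + 532 = 532080; at 30 labels/s that is 04:55:36:00, i.e. DF 04:55:36;00.

04:55:36;00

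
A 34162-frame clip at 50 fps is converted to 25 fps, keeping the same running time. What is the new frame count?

17081 frames

Target frames = source frames × (target rate / source rate) = 34162 × (25)/(50) = 34162 × 1/2 = 17081.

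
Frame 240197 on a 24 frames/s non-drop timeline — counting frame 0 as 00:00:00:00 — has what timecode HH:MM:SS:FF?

02:46:48:05

240197 ÷ 24 = 10008 full seconds, remainder 5 frames.
10008 s = 2 h 46 min 48 s.
Timecode: 02:46:48:05.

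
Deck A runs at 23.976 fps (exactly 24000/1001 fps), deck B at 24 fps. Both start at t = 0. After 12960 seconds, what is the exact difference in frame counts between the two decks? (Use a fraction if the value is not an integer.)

A emits 24000/1001 × 12960 = 311040000/1001 frames; B emits 24 × 12960 = 311040.
Difference = 311040/1001 frames (≈ 310.7293); B is ahead of A.

311040/1001 frames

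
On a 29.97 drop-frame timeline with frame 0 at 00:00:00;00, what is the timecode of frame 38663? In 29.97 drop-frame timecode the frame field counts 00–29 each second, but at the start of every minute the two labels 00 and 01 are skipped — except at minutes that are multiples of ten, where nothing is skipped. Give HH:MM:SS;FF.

Each 10-minute DF block holds 10 × 60 × 30 − 9 × 2 = 17982 frames. 38663 ÷ 17982 → 2 full blocks, remainder 2699.
Within the partial block the first minute is 1800 frames and each further minute 1798, so 1 further minute boundary passed. Total skipped labels = 18 × 2 + 2 × 1 = 38.
Non-drop label index = 38663 + 38 = 38701; at 30 labels/s that is 00:21:30:01, i.e. DF 00:21:30;01.

00:21:30;01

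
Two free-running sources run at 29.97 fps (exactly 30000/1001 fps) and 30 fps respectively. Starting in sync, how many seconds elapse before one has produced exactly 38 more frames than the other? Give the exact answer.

The gap grows by |30 − 30000/1001| = 30/1001 frames per second.
Time for a 38-frame gap: 38 ÷ (30/1001) = 19019/15 s.

19019/15 seconds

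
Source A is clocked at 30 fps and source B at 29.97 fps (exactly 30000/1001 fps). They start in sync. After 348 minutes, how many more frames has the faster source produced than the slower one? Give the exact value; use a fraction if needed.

626400/1001 frames

348 min = 20880 s.
A emits 30 × 20880 = 626400 frames; B emits 30000/1001 × 20880 = 626400000/1001.
Difference = 626400/1001 frames (≈ 625.7742); B is behind A.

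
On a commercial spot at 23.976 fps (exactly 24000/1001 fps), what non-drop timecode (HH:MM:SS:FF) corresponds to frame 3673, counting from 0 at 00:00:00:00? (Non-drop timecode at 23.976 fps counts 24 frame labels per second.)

00:02:33:01

3673 ÷ 24 = 153 full seconds, remainder 1 frame.
153 s = 0 h 2 min 33 s.
Timecode: 00:02:33:01.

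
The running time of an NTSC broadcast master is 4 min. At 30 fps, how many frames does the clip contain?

4 min = 240 s.
Frames = 240 × 30 = 7200.

7200 frames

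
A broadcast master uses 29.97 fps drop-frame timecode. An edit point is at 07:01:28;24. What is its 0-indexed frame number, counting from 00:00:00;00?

757906

As if non-drop at 30 labels/s: (7 × 3600 + 1 × 60 + 28) × 30 + 24 = 758664.
Minute boundaries passed: 421; those not divisible by 10: 421 − 42 = 379; dropped labels = 2 × 379 = 758.
Actual frame index = 758664 − 758 = 757906.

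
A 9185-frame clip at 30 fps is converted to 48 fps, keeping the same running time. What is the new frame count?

Target frames = source frames × (target rate / source rate) = 9185 × (48)/(30) = 9185 × 8/5 = 14696.

14696 frames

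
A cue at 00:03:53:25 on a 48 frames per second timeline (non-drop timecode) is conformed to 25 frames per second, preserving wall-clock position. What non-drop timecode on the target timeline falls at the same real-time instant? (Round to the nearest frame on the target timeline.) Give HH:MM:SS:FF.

Source frame index: (0×3600 + 3×60 + 53) × 48 + 25 = 11209.
Real time: 11209 / (48) = 11209/48 s.
Target frame: (11209/48) × (25) = 280225/48 ≈ 5838.021 → 5838.
At 25 labels/s: frame 5838 → 00:03:53:13.

00:03:53:13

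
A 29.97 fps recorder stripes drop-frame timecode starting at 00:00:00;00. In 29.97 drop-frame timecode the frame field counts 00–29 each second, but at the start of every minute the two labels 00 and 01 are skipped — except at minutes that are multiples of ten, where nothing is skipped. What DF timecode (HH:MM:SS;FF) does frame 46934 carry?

Ten DF minutes hold 17982 frames, so frame 46934 lies in block 2 (frames 35964–53945) with 10970 frames into that block.
The block's first minute is 1800 frames and the rest 1798 each; 10970 frames reaches minute 6, so 2 × 18 + 6 × 2 = 48 labels have been skipped so far.
Adding those back, label number 46934 + 48 = 46982 at 30 labels/s is 1566 s + 2 f = 0 h 26 min 6 s frame 2, i.e. 00:26:06;02.

00:26:06;02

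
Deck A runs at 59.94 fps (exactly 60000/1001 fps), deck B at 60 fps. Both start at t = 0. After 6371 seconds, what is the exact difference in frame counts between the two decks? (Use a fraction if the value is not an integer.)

382260/1001 frames

A emits 60000/1001 × 6371 = 382260000/1001 frames; B emits 60 × 6371 = 382260.
Difference = 382260/1001 frames (≈ 381.8781); B is ahead of A.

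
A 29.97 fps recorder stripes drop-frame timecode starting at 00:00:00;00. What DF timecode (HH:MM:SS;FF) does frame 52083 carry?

Ten DF minutes hold 17982 frames, so frame 52083 lies in block 2 (frames 35964–53945) with 16119 frames into that block.
The block's first minute is 1800 frames and the rest 1798 each; 16119 frames reaches minute 8, so 2 × 18 + 8 × 2 = 52 labels have been skipped so far.
Adding those back, label number 52083 + 52 = 52135 at 30 labels/s is 1737 s + 25 f = 0 h 28 min 57 s frame 25, i.e. 00:28:57;25.

00:28:57;25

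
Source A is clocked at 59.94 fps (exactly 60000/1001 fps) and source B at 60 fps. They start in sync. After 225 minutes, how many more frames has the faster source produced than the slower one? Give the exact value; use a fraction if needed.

810000/1001 frames

225 min = 13500 s.
A emits 60000/1001 × 13500 = 810000000/1001 frames; B emits 60 × 13500 = 810000.
Difference = 810000/1001 frames (≈ 809.1908); B is ahead of A.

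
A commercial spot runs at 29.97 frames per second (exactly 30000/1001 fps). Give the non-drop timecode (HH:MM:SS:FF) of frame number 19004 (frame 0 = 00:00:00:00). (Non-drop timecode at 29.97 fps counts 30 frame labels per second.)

19004 ÷ 30 = 633 full seconds, remainder 14 frames.
633 s = 0 h 10 min 33 s.
Timecode: 00:10:33:14.

00:10:33:14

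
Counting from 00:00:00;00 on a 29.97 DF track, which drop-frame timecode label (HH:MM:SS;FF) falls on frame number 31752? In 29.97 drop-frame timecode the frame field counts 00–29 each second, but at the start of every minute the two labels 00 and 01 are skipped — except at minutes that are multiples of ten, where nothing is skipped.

00:17:39;14

Ten DF minutes hold 17982 frames, so frame 31752 lies in block 1 (frames 17982–35963) with 13770 frames into that block.
The block's first minute is 1800 frames and the rest 1798 each; 13770 frames reaches minute 7, so 1 × 18 + 7 × 2 = 32 labels have been skipped so far.
Adding those back, label number 31752 + 32 = 31784 at 30 labels/s is 1059 s + 14 f = 0 h 17 min 39 s frame 14, i.e. 00:17:39;14.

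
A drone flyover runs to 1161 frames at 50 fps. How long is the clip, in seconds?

23.22 seconds

Running time = 1161 / (50) = 23.22 s.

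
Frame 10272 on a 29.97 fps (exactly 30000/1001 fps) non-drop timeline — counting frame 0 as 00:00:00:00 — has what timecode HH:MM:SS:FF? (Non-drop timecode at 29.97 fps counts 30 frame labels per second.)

10272 ÷ 30 = 342 full seconds, remainder 12 frames.
342 s = 0 h 5 min 42 s.
Timecode: 00:05:42:12.

00:05:42:12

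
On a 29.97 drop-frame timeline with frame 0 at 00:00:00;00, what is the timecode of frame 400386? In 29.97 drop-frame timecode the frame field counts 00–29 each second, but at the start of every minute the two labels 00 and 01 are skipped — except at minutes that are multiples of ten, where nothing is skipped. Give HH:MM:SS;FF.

Each 10-minute DF block holds 10 × 60 × 30 − 9 × 2 = 17982 frames. 400386 ÷ 17982 → 22 full blocks, remainder 4782.
Within the partial block the first minute is 1800 frames and each further minute 1798, so 2 further minute boundaries passed. Total skipped labels = 18 × 22 + 2 × 2 = 400.
Non-drop label index = 400386 + 400 = 400786; at 30 labels/s that is 03:42:39:16, i.e. DF 03:42:39;16.

03:42:39;16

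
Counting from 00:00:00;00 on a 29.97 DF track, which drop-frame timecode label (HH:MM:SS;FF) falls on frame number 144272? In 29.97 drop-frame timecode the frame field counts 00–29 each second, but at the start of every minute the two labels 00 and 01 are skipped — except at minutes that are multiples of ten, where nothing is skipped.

01:20:13;26

Each 10-minute DF block holds 10 × 60 × 30 − 9 × 2 = 17982 frames. 144272 ÷ 17982 → 8 full blocks, remainder 416.
Within the partial block the first minute is 1800 frames and each further minute 1798, so 0 further minute boundaries passed. Total skipped labels = 18 × 8 + 2 × 0 = 144.
Non-drop label index = 144272 + 144 = 144416; at 30 labels/s that is 01:20:13:26, i.e. DF 01:20:13;26.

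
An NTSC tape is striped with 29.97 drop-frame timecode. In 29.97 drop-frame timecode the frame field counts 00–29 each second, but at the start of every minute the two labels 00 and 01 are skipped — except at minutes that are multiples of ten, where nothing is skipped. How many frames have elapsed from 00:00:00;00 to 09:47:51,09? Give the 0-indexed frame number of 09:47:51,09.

Complete 10-minute blocks: 58, each 17982 frames → 1042956.
Remaining 7 whole minutes in the current block: 1800 + 6 × 1798 = 12588 frames.
Within the current minute: 51 × 30 + 9 − 2 = 1537 (labels ;00/;01 skipped at this minute). Total = 1042956 + 12588 + 1537 = 1057081.

1057081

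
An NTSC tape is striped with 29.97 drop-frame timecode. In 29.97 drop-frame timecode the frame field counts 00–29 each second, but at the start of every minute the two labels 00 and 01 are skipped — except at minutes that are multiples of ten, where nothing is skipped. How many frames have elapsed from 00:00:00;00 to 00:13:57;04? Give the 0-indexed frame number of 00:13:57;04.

25090

As if non-drop at 30 labels/s: (0 × 3600 + 13 × 60 + 57) × 30 + 4 = 25114.
Minute boundaries passed: 13; those not divisible by 10: 13 − 1 = 12; dropped labels = 2 × 12 = 24.
Actual frame index = 25114 − 24 = 25090.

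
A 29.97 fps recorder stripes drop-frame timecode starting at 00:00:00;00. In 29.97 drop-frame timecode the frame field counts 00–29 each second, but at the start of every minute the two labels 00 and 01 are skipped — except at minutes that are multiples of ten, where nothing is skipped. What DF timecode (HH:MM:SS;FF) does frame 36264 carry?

Each 10-minute DF block holds 10 × 60 × 30 − 9 × 2 = 17982 frames. 36264 ÷ 17982 → 2 full blocks, remainder 300.
Within the partial block the first minute is 1800 frames and each further minute 1798, so 0 further minute boundaries passed. Total skipped labels = 18 × 2 + 2 × 0 = 36.
Non-drop label index = 36264 + 36 = 36300; at 30 labels/s that is 00:20:10:00, i.e. DF 00:20:10;00.

00:20:10;00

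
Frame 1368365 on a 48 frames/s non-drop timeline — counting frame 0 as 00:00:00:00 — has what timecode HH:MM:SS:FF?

1368365 ÷ 48 = 28507 full seconds, remainder 29 frames.
28507 s = 7 h 55 min 7 s.
Timecode: 07:55:07:29.

07:55:07:29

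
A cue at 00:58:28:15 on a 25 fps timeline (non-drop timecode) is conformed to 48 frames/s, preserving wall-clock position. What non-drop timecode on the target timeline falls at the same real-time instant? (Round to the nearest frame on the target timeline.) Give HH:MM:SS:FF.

Source frame index: (0×3600 + 58×60 + 28) × 25 + 15 = 87715.
Real time: 87715 / (25) = 17543/5 s.
Target frame: (17543/5) × (48) = 842064/5 ≈ 168412.800 → 168413.
At 48 labels/s: frame 168413 → 00:58:28:29.

00:58:28:29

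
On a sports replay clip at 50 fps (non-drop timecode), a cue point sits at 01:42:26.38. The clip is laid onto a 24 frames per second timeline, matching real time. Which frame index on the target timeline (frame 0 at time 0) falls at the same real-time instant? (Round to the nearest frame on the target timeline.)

frame 147522

Source frame index: (1×3600 + 42×60 + 26) × 50 + 38 = 307338.
Real time: 307338 / (50) = 153669/25 s.
Target frame: (153669/25) × (24) = 3688056/25 ≈ 147522.240 → 147522.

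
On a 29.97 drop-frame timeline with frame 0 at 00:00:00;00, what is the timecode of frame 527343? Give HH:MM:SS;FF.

04:53:15;21

Ten DF minutes hold 17982 frames, so frame 527343 lies in block 29 (frames 521478–539459) with 5865 frames into that block.
The block's first minute is 1800 frames and the rest 1798 each; 5865 frames reaches minute 3, so 29 × 18 + 3 × 2 = 528 labels have been skipped so far.
Adding those back, label number 527343 + 528 = 527871 at 30 labels/s is 17595 s + 21 f = 4 h 53 min 15 s frame 21, i.e. 04:53:15;21.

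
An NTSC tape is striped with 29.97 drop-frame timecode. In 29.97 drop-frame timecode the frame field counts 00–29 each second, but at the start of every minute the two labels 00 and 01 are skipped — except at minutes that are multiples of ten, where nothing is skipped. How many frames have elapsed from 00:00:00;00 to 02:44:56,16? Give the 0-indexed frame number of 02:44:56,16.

296600

As if non-drop at 30 labels/s: (2 × 3600 + 44 × 60 + 56) × 30 + 16 = 296896.
Minute boundaries passed: 164; those not divisible by 10: 164 − 16 = 148; dropped labels = 2 × 148 = 296.
Actual frame index = 296896 − 296 = 296600.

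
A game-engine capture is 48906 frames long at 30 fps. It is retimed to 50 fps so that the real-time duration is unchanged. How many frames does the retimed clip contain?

Target frames = source frames × (target rate / source rate) = 48906 × (50)/(30) = 48906 × 5/3 = 81510.

81510 frames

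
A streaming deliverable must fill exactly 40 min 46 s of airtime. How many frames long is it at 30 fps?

40 min 46 s = 2446 s.
Frames = 2446 × 30 = 73380.

73380 frames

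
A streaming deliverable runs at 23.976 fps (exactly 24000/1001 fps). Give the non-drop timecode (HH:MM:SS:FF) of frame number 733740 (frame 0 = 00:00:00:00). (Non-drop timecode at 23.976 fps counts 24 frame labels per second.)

733740 ÷ 24 = 30572 full seconds, remainder 12 frames.
30572 s = 8 h 29 min 32 s.
Timecode: 08:29:32:12.

08:29:32:12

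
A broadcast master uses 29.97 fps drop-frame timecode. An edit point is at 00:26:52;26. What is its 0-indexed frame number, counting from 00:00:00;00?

As if non-drop at 30 labels/s: (0 × 3600 + 26 × 60 + 52) × 30 + 26 = 48386.
Minute boundaries passed: 26; those not divisible by 10: 26 − 2 = 24; dropped labels = 2 × 24 = 48.
Actual frame index = 48386 − 48 = 48338.

48338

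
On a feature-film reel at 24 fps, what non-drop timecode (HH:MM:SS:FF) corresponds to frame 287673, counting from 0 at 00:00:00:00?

287673 ÷ 24 = 11986 full seconds, remainder 9 frames.
11986 s = 3 h 19 min 46 s.
Timecode: 03:19:46:09.

03:19:46:09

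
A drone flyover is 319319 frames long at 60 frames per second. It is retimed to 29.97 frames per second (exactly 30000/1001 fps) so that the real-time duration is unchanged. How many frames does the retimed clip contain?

159500 frames

Target frames = source frames × (target rate / source rate) = 319319 × (30000/1001)/(60) = 319319 × 500/1001 = 159500.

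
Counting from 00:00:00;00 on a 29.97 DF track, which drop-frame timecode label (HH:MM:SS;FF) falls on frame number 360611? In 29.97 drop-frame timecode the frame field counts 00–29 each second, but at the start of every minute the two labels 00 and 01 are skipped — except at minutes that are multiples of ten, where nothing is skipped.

Each 10-minute DF block holds 10 × 60 × 30 − 9 × 2 = 17982 frames. 360611 ÷ 17982 → 20 full blocks, remainder 971.
Within the partial block the first minute is 1800 frames and each further minute 1798, so 0 further minute boundaries passed. Total skipped labels = 18 × 20 + 2 × 0 = 360.
Non-drop label index = 360611 + 360 = 360971; at 30 labels/s that is 03:20:32:11, i.e. DF 03:20:32;11.

03:20:32;11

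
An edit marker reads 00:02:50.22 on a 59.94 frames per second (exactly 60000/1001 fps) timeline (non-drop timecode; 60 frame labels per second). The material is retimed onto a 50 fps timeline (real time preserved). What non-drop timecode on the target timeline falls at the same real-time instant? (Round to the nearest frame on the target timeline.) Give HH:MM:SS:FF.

00:02:50:27

Source frame index: (0×3600 + 2×60 + 50) × 60 + 22 = 10222.
Real time: 10222 / (60000/1001) = 5116111/30000 s.
Target frame: (5116111/30000) × (50) = 5116111/600 ≈ 8526.852 → 8527.
At 50 labels/s: frame 8527 → 00:02:50:27.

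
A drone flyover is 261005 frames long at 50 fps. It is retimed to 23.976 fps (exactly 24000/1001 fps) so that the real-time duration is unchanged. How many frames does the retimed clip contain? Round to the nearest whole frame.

125157 frames

Frames at target rate = 261005 × (24000/1001) / (50) = 125282400/1001 ≈ 125157.243.
Nearest whole frame: 125157.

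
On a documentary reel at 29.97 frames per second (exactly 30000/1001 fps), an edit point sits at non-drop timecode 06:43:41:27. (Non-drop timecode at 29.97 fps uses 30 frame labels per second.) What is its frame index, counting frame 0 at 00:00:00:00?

frame 726657

Total seconds to the label: (6 × 3600 + 43 × 60 + 41) = 24221.
Frame index = 24221 × 30 + 27 = 726657.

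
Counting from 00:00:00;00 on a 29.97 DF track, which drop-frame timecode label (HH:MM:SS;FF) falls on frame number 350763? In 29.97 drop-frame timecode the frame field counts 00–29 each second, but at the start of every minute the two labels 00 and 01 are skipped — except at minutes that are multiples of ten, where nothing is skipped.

03:15:03;25

Ten DF minutes hold 17982 frames, so frame 350763 lies in block 19 (frames 341658–359639) with 9105 frames into that block.
The block's first minute is 1800 frames and the rest 1798 each; 9105 frames reaches minute 5, so 19 × 18 + 5 × 2 = 352 labels have been skipped so far.
Adding those back, label number 350763 + 352 = 351115 at 30 labels/s is 11703 s + 25 f = 3 h 15 min 3 s frame 25, i.e. 03:15:03;25.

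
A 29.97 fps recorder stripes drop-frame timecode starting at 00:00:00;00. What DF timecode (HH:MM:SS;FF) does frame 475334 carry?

Ten DF minutes hold 17982 frames, so frame 475334 lies in block 26 (frames 467532–485513) with 7802 frames into that block.
The block's first minute is 1800 frames and the rest 1798 each; 7802 frames reaches minute 4, so 26 × 18 + 4 × 2 = 476 labels have been skipped so far.
Adding those back, label number 475334 + 476 = 475810 at 30 labels/s is 15860 s + 10 f = 4 h 24 min 20 s frame 10, i.e. 04:24:20;10.

04:24:20;10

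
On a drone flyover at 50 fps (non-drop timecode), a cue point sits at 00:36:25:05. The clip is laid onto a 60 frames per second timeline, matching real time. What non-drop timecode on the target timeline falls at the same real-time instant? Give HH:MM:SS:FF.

00:36:25:06

Source frame index: (0×3600 + 36×60 + 25) × 50 + 5 = 109255.
Real time: 109255 / (50) = 21851/10 s.
Target frame: (21851/10) × (60) = 131106.
At 60 labels/s: frame 131106 → 00:36:25:06.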